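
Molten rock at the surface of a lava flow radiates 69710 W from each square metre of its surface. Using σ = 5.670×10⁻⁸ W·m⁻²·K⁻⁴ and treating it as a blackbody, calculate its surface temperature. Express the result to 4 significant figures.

I = σT⁴, so T = (I/σ)^(1/4) = (69710/(5.670×10⁻⁸))^(1/4) = 1053 K.

T ≈ 1053 K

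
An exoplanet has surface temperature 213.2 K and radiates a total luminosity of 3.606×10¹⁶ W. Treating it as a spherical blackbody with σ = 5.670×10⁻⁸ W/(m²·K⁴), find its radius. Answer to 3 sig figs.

R ≈ 4.95×10⁶ m

L = 4πR²σT⁴ ⇒ R = √(L/(4πσT⁴)).
σT⁴ = 117.147 W/m², so R = √(3.606×10¹⁶/(4π×117.147)) = 4.95×10⁶ m.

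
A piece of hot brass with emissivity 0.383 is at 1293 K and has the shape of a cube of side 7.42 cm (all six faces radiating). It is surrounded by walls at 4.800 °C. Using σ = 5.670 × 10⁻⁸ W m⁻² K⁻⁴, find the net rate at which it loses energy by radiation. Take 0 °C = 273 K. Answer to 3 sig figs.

Surroundings: T = 4.800 °C + 273 = 277.800 K.
Area A = 6s² = 6×(0.0742 m)² = 0.0330338 m².
Net radiated power P_net = εσA(T⁴ − T₀⁴) = 0.383×5.670×10⁻⁸×0.0330338×(1293⁴ − 277.800⁴).
T⁴ − T₀⁴ = 2.79508×10¹² − 5.95565×10⁹ = 2.78912×10¹² K⁴, so P_net = 2.00×10³ W.

Net loss ≈ 2.00×10³ W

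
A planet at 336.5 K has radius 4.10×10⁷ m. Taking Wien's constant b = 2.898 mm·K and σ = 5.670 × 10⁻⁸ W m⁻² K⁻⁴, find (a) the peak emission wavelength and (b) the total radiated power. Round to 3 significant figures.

λ_max ≈ 8.61 μm; P ≈ 1.54×10¹⁹ W

(a) λ_max = b/T = 2.898×10⁻³/336.5 = 8.612×10⁻⁶ m = 8.61 μm.
Surface area A = 4πR² = 4π(4.10×10⁷ m)² = 2.11241×10¹⁶ m².
(b) P = σAT⁴ = 5.670×10⁻⁸×2.11241×10¹⁶×(336.5)⁴ = 1.54×10¹⁹ W.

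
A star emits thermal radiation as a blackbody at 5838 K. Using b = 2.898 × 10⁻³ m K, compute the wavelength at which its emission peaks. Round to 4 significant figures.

λ_max ≈ 496.4 nm

Wien's displacement law: λ_max = b/T = (2.898×10⁻³ m·K)/(5838 K) = 4.9640×10⁻⁷ m.
That is 496.4 nm, in the visible range.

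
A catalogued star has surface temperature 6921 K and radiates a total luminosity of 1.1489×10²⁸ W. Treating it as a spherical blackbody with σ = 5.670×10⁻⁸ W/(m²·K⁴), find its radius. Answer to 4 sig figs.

R ≈ 2.651×10⁹ m

L = 4πR²σT⁴ ⇒ R = √(L/(4πσT⁴)).
σT⁴ = 1.30094×10⁸ W/m², so R = √(1.1489×10²⁸/(4π×1.30094×10⁸)) = 2.651×10⁹ m.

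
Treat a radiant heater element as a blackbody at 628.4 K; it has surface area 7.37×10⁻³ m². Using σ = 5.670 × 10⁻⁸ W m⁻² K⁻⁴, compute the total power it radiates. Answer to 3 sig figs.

Area A = 7.37×10⁻³ m².
P = σAT⁴ = 5.670×10⁻⁸ × 7.37×10⁻³ × (628.4)⁴ = 65.2 W.

P ≈ 65.2 W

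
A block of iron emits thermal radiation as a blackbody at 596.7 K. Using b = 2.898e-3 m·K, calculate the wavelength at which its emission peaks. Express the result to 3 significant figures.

Wien's displacement law: λ_max = b/T = (2.898×10⁻³ m·K)/(596.7 K) = 4.857×10⁻⁶ m.
That is 4.86 μm, in the infrared range.

λ_max ≈ 4.86 μm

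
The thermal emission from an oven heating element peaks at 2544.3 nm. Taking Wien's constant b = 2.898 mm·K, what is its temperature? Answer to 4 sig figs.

T ≈ 1139 K

Wien's law gives T = b/λ_max = (2.898×10⁻³ m·K)/(2.5443×10⁻⁶ m) = 1139 K.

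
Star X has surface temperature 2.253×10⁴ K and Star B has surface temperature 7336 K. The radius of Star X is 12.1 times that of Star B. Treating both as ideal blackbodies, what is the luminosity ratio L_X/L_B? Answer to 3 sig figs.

L ∝ R²T⁴, so L_X/L_B = (R_X/R_B)²(T_X/T_B)⁴ = (12.1)² × (2.253×10⁴/7336)⁴ = 146.41 × 88.9626 = 1.30×10⁴.

L_X/L_B ≈ 1.30×10⁴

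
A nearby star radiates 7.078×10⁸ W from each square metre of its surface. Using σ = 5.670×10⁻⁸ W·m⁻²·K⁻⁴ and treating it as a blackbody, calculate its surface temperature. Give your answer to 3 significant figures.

T ≈ 1.06×10⁴ K

I = σT⁴, so T = (I/σ)^(1/4) = (7.078×10⁸/(5.670×10⁻⁸))^(1/4) = 1.06×10⁴ K.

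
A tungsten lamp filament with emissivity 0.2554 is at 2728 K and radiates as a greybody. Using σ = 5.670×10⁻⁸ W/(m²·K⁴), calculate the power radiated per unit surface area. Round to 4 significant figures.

I ≈ 8.020×10⁵ W/m²

Stefan–Boltzmann: I = εσT⁴ = 0.2554 × 5.670×10⁻⁸ × (2728)⁴ = 8.020×10⁵ W/m².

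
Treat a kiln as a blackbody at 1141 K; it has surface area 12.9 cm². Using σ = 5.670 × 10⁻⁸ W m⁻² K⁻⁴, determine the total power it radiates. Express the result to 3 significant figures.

P ≈ 124 W

Area A = 12.9 cm² = 1.29×10⁻³ m².
P = σAT⁴ = 5.670×10⁻⁸ × 1.29×10⁻³ × (1141)⁴ = 124 W.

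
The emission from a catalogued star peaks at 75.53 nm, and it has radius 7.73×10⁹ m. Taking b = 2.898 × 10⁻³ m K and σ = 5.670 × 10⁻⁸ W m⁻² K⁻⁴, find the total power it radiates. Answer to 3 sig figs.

Wien's law: T = b/λ_max = 2.898×10⁻³/7.553×10⁻⁸ = 38368.9 K.
Surface area A = 4πR² = 4π(7.73×10⁹ m)² = 7.50877×10²⁰ m².
Then P = σAT⁴ = 5.670×10⁻⁸×7.50877×10²⁰×(38368.9)⁴ = 9.23×10³¹ W.

P ≈ 9.23×10³¹ W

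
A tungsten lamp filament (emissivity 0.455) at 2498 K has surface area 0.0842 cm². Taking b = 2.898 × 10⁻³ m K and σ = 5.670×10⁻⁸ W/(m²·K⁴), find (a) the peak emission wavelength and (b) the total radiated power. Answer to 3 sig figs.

(a) λ_max = b/T = 2.898×10⁻³/2498 = 1.160×10⁻⁶ m = 1.16 μm.
Area A = 0.0842 cm² = 8.42×10⁻⁶ m².
(b) P = εσAT⁴ = 0.455×5.670×10⁻⁸×8.42×10⁻⁶×(2498)⁴ = 8.46 W.

λ_max ≈ 1.16 μm; P ≈ 8.46 W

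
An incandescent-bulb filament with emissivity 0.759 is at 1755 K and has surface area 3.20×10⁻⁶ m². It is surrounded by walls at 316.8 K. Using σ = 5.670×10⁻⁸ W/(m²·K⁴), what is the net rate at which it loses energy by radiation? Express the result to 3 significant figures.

Net loss ≈ 1.31 W

Area A = 3.20×10⁻⁶ m².
Net radiated power P_net = εσA(T⁴ − T₀⁴) = 0.759×5.670×10⁻⁸×3.20×10⁻⁶×(1755⁴ − 316.8⁴).
T⁴ − T₀⁴ = 9.48655×10¹² − 1.00726×10¹⁰ = 9.47648×10¹² K⁴, so P_net = 1.31 W.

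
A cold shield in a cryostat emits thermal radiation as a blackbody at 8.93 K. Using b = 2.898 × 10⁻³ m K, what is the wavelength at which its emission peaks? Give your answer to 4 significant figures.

λ_max ≈ 0.3245 mm

Wien's displacement law: λ_max = b/T = (2.898×10⁻³ m·K)/(8.93 K) = 3.2452×10⁻⁴ m.
That is 0.3245 mm, in the infrared range.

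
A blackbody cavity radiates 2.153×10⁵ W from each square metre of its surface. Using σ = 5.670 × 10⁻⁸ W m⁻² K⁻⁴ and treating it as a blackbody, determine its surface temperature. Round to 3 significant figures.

T ≈ 1.40×10³ K

I = σT⁴, so T = (I/σ)^(1/4) = (2.153×10⁵/(5.670×10⁻⁸))^(1/4) = 1.40×10³ K.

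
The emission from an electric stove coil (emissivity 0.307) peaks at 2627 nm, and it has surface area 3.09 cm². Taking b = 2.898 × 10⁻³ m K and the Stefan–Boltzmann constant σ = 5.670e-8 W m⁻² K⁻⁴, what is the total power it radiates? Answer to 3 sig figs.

Wien's law: T = b/λ_max = 2.898×10⁻³/2.627×10⁻⁶ = 1103.16 K.
Area A = 3.09 cm² = 3.09×10⁻⁴ m².
Then P = εσAT⁴ = 0.307×5.670×10⁻⁸×3.09×10⁻⁴×(1103.16)⁴ = 7.97 W.

P ≈ 7.97 W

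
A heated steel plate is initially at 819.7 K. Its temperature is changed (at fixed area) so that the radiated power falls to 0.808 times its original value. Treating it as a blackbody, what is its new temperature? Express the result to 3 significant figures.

T₂ ≈ 777 K

P ∝ T⁴, so T₂/T₁ = (P₂/P₁)^(1/4) = (0.808)^(1/4) = 0.948097.
T₂ = 819.7 × 0.948097 = 777 K.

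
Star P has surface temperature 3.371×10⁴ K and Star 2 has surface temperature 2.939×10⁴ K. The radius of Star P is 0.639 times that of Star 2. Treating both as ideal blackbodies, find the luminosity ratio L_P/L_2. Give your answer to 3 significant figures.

L_P/L_2 ≈ 0.707

L ∝ R²T⁴, so L_P/L_2 = (R_P/R_2)²(T_P/T_2)⁴ = (0.639)² × (3.371×10⁴/2.939×10⁴)⁴ = 0.408321 × 1.73076 = 0.707.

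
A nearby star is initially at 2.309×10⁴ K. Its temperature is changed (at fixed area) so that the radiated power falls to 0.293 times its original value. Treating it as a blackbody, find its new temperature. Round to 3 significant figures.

T₂ ≈ 1.70×10⁴ K

P ∝ T⁴, so T₂/T₁ = (P₂/P₁)^(1/4) = (0.293)^(1/4) = 0.735727.
T₂ = 2.309×10⁴ × 0.735727 = 1.70×10⁴ K.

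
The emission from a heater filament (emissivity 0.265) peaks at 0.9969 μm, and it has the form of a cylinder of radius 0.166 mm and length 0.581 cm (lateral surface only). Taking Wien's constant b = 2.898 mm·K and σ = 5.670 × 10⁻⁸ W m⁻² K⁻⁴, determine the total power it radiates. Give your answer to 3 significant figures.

Wien's law: T = b/λ_max = 2.898×10⁻³/9.969×10⁻⁷ = 2907.01 K.
Lateral area A = 2πrL = 2π×1.66×10⁻⁴×5.81×10⁻³ = 6.05988×10⁻⁶ m².
Then P = εσAT⁴ = 0.265×5.670×10⁻⁸×6.05988×10⁻⁶×(2907.01)⁴ = 6.50 W.

P ≈ 6.50 W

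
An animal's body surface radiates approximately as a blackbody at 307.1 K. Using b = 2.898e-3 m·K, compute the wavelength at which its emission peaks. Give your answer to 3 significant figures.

Wien's displacement law: λ_max = b/T = (2.898×10⁻³ m·K)/(307.1 K) = 9.437×10⁻⁶ m.
That is 9.44 μm, in the infrared range.

λ_max ≈ 9.44 μm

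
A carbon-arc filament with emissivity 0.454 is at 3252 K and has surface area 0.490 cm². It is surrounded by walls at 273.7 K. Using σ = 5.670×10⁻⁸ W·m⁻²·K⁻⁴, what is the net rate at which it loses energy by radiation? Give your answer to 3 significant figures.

Net loss ≈ 141 W

Area A = 0.490 cm² = 4.90×10⁻⁵ m².
Net radiated power P_net = εσA(T⁴ − T₀⁴) = 0.454×5.670×10⁻⁸×4.90×10⁻⁵×(3252⁴ − 273.7⁴).
T⁴ − T₀⁴ = 1.11841×10¹⁴ − 5.61176×10⁹ = 1.11835×10¹⁴ K⁴, so P_net = 141 W.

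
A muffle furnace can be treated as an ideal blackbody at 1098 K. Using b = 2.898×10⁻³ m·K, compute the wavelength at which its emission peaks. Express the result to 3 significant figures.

λ_max ≈ 2.64×10³ nm

Wien's displacement law: λ_max = b/T = (2.898×10⁻³ m·K)/(1098 K) = 2.639×10⁻⁶ m.
That is 2.64×10³ nm, in the infrared range.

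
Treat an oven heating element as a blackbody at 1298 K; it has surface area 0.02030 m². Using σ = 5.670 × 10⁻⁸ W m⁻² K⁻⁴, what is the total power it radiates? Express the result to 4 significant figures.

Area A = 0.02030 m².
P = σAT⁴ = 5.670×10⁻⁸ × 0.02030 × (1298)⁴ = 3267 W.

P ≈ 3267 W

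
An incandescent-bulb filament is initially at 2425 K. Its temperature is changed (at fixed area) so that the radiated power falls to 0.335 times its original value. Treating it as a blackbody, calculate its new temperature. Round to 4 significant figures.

P ∝ T⁴, so T₂/T₁ = (P₂/P₁)^(1/4) = (0.335)^(1/4) = 0.760784.
T₂ = 2425 × 0.760784 = 1845 K.

T₂ ≈ 1845 K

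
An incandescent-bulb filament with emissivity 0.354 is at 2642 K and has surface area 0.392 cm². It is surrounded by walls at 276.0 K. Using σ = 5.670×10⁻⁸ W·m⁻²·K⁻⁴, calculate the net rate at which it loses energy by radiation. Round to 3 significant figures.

Net loss ≈ 38.3 W

Area A = 0.392 cm² = 3.92×10⁻⁵ m².
Net radiated power P_net = εσA(T⁴ − T₀⁴) = 0.354×5.670×10⁻⁸×3.92×10⁻⁵×(2642⁴ − 276.0⁴).
T⁴ − T₀⁴ = 4.87227×10¹³ − 5.80278×10⁹ = 4.87169×10¹³ K⁴, so P_net = 38.3 W.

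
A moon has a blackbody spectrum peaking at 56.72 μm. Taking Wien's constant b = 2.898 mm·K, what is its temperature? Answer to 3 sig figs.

T ≈ 51.1 K

Wien's law gives T = b/λ_max = (2.898×10⁻³ m·K)/(5.672×10⁻⁵ m) = 51.1 K.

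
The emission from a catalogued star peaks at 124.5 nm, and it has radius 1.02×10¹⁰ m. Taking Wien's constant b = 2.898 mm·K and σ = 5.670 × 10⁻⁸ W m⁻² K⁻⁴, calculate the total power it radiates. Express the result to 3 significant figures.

P ≈ 2.18×10³¹ W

Wien's law: T = b/λ_max = 2.898×10⁻³/1.245×10⁻⁷ = 23277.1 K.
Surface area A = 4πR² = 4π(1.02×10¹⁰ m)² = 1.30741×10²¹ m².
Then P = σAT⁴ = 5.670×10⁻⁸×1.30741×10²¹×(23277.1)⁴ = 2.18×10³¹ W.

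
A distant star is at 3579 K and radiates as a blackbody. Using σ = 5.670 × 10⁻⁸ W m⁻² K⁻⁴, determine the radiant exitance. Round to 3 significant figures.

Stefan–Boltzmann: I = σT⁴ = 5.670×10⁻⁸ × (3579)⁴ = 9.30×10⁶ W/m².

I ≈ 9.30×10⁶ W/m²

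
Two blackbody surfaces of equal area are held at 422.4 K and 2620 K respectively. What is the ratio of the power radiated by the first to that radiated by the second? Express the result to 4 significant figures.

With equal areas, P₁/P₂ = (T₁/T₂)⁴ = (422.4/2620)⁴ = 6.756×10⁻⁴.

P₁/P₂ ≈ 6.756×10⁻⁴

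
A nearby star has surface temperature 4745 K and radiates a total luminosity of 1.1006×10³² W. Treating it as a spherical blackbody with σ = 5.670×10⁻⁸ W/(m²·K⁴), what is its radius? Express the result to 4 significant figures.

L = 4πR²σT⁴ ⇒ R = √(L/(4πσT⁴)).
σT⁴ = 2.87427×10⁷ W/m², so R = √(1.1006×10³²/(4π×2.87427×10⁷)) = 5.520×10¹¹ m.

R ≈ 5.520×10¹¹ m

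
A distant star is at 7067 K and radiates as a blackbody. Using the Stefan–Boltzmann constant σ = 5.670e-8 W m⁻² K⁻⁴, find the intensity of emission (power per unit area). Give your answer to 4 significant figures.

Stefan–Boltzmann: I = σT⁴ = 5.670×10⁻⁸ × (7067)⁴ = 1.414×10⁸ W/m².

I ≈ 1.414×10⁸ W/m²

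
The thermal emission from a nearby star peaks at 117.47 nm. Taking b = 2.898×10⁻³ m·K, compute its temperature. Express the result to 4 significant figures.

Wien's law gives T = b/λ_max = (2.898×10⁻³ m·K)/(1.1747×10⁻⁷ m) = 2.467×10⁴ K.

T ≈ 2.467×10⁴ K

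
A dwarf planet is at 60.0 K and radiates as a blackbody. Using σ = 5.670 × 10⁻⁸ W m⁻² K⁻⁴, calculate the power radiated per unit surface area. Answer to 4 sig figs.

Stefan–Boltzmann: I = σT⁴ = 5.670×10⁻⁸ × (60.0)⁴ = 0.7348 W/m².

I ≈ 0.7348 W/m²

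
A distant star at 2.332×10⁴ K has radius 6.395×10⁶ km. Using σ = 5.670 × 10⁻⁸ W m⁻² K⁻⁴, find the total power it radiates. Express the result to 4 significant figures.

Surface area A = 4πR² = 4π(6.395×10⁹ m)² = 5.13915×10²⁰ m².
P = σAT⁴ = 5.670×10⁻⁸ × 5.13915×10²⁰ × (2.332×10⁴)⁴ = 8.618×10³⁰ W.

P ≈ 8.618×10³⁰ W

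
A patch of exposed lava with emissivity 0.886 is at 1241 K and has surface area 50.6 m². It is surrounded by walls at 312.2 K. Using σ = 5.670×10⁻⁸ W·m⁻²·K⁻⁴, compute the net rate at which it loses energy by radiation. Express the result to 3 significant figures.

Net loss ≈ 6.00×10⁶ W

Area A = 50.6 m².
Net radiated power P_net = εσA(T⁴ − T₀⁴) = 0.886×5.670×10⁻⁸×50.6×(1241⁴ − 312.2⁴).
T⁴ − T₀⁴ = 2.37185×10¹² − 9.50017×10⁹ = 2.36235×10¹² K⁴, so P_net = 6.00×10⁶ W.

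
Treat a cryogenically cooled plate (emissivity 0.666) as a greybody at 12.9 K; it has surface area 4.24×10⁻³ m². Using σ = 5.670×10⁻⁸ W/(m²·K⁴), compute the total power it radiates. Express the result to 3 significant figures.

Area A = 4.24×10⁻³ m².
P = εσAT⁴ = 0.666 × 5.670×10⁻⁸ × 4.24×10⁻³ × (12.9)⁴ = 4.43×10⁻⁶ W.

P ≈ 4.43×10⁻⁶ W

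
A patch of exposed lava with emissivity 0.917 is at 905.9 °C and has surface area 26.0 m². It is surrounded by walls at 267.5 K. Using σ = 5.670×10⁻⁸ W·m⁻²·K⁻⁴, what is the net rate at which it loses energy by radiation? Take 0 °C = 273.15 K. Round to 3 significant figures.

Net loss ≈ 2.61×10⁶ W

T = 905.9 °C + 273.15 = 1179.05 K.
Area A = 26.0 m².
Net radiated power P_net = εσA(T⁴ − T₀⁴) = 0.917×5.670×10⁻⁸×26.0×(1179.05⁴ − 267.5⁴).
T⁴ − T₀⁴ = 1.93254×10¹² − 5.12030×10⁹ = 1.92742×10¹² K⁴, so P_net = 2.61×10⁶ W.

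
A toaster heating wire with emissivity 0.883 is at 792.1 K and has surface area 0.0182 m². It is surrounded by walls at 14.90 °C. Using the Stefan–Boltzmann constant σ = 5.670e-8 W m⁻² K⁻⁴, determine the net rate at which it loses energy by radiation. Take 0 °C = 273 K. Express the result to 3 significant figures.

Net loss ≈ 352 W

Surroundings: T = 14.90 °C + 273 = 287.90 K.
Area A = 0.0182 m².
Net radiated power P_net = εσA(T⁴ − T₀⁴) = 0.883×5.670×10⁻⁸×0.0182×(792.1⁴ − 287.90⁴).
T⁴ − T₀⁴ = 3.93659×10¹¹ − 6.87016×10⁹ = 3.86789×10¹¹ K⁴, so P_net = 352 W.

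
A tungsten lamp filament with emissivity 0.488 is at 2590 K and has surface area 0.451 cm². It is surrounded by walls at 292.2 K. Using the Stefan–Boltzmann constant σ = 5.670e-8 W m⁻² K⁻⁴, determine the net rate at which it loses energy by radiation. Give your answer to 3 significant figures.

Net loss ≈ 56.1 W

Area A = 0.451 cm² = 4.51×10⁻⁵ m².
Net radiated power P_net = εσA(T⁴ − T₀⁴) = 0.488×5.670×10⁻⁸×4.51×10⁻⁵×(2590⁴ − 292.2⁴).
T⁴ − T₀⁴ = 4.49986×10¹³ − 7.28989×10⁹ = 4.49913×10¹³ K⁴, so P_net = 56.1 W.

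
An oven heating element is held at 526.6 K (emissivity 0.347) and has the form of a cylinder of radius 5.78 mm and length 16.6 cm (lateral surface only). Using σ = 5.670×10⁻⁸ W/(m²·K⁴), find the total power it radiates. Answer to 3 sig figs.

P ≈ 9.12 W

Lateral area A = 2πrL = 2π×5.78×10⁻³×0.166 = 6.02859×10⁻³ m².
P = εσAT⁴ = 0.347 × 5.670×10⁻⁸ × 6.02859×10⁻³ × (526.6)⁴ = 9.12 W.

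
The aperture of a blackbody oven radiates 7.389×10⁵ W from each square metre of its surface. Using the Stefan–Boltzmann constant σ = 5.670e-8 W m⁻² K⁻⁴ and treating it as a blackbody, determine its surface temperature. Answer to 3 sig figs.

I = σT⁴, so T = (I/σ)^(1/4) = (7.389×10⁵/(5.670×10⁻⁸))^(1/4) = 1.90×10³ K.

T ≈ 1.90×10³ K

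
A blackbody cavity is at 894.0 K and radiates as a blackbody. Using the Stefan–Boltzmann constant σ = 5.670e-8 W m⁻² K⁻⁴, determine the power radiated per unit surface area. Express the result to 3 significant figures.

I ≈ 3.62×10⁴ W/m²

Stefan–Boltzmann: I = σT⁴ = 5.670×10⁻⁸ × (894.0)⁴ = 3.62×10⁴ W/m².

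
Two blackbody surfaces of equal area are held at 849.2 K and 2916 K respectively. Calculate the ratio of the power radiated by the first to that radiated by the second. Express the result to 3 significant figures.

With equal areas, P₁/P₂ = (T₁/T₂)⁴ = (849.2/2916)⁴ = 7.19×10⁻³.

P₁/P₂ ≈ 7.19×10⁻³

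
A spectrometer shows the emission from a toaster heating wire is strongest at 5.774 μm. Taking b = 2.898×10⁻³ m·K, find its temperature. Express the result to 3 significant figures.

T ≈ 502 K

Wien's law gives T = b/λ_max = (2.898×10⁻³ m·K)/(5.774×10⁻⁶ m) = 502 K.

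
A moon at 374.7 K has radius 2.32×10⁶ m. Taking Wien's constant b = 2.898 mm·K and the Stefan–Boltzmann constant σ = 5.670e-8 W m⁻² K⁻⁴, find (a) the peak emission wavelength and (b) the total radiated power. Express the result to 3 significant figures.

(a) λ_max = b/T = 2.898×10⁻³/374.7 = 7.734×10⁻⁶ m = 7.73 μm.
Surface area A = 4πR² = 4π(2.32×10⁶ m)² = 6.76372×10¹³ m².
(b) P = σAT⁴ = 5.670×10⁻⁸×6.76372×10¹³×(374.7)⁴ = 7.56×10¹⁶ W.

λ_max ≈ 7.73 μm; P ≈ 7.56×10¹⁶ W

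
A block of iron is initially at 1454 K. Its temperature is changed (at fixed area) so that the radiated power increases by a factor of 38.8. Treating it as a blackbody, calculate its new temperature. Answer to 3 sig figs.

P ∝ T⁴, so T₂/T₁ = (P₂/P₁)^(1/4) = (38.8)^(1/4) = 2.49579.
T₂ = 1454 × 2.49579 = 3.63×10³ K.

T₂ ≈ 3.63×10³ K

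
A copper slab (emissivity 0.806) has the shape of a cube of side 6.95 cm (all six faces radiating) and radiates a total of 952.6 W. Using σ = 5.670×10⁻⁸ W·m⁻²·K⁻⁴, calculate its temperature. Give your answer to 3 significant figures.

T ≈ 921 K

Area A = 6s² = 6×(0.0695 m)² = 0.0289815 m².
P = εσAT⁴ ⇒ T = (P/(εσA))^(1/4) = (952.6/(0.806×5.670×10⁻⁸×0.0289815))^(1/4) = 921 K.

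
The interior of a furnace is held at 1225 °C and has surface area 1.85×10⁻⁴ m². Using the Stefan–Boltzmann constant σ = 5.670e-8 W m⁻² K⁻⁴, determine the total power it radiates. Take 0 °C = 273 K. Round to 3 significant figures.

T = 1225 °C + 273 = 1498 K.
Area A = 1.85×10⁻⁴ m².
P = σAT⁴ = 5.670×10⁻⁸ × 1.85×10⁻⁴ × (1498)⁴ = 52.8 W.

P ≈ 52.8 W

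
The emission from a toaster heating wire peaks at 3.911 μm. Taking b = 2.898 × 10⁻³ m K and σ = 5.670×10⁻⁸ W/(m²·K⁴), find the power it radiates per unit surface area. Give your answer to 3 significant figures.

Wien's law: T = b/λ_max = 2.898×10⁻³/3.911×10⁻⁶ = 740.987 K.
Then I = σT⁴ = 5.670×10⁻⁸×(740.987)⁴ = 1.71×10⁴ W/m².

I ≈ 1.71×10⁴ W/m²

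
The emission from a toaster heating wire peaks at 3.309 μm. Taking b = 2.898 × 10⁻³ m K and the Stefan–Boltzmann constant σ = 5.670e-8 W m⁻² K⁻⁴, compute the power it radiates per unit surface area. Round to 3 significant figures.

Wien's law: T = b/λ_max = 2.898×10⁻³/3.309×10⁻⁶ = 875.793 K.
Then I = σT⁴ = 5.670×10⁻⁸×(875.793)⁴ = 3.34×10⁴ W/m².

I ≈ 3.34×10⁴ W/m²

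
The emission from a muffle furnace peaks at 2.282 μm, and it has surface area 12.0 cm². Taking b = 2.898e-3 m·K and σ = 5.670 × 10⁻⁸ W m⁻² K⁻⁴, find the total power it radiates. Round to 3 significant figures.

Wien's law: T = b/λ_max = 2.898×10⁻³/2.282×10⁻⁶ = 1269.94 K.
Area A = 12.0 cm² = 1.20×10⁻³ m².
Then P = σAT⁴ = 5.670×10⁻⁸×1.20×10⁻³×(1269.94)⁴ = 177 W.

P ≈ 177 W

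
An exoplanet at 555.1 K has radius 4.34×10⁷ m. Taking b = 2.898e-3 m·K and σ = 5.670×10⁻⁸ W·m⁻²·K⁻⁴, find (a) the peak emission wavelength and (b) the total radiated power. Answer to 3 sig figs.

λ_max ≈ 5.22 μm; P ≈ 1.27×10²⁰ W

(a) λ_max = b/T = 2.898×10⁻³/555.1 = 5.221×10⁻⁶ m = 5.22 μm.
Surface area A = 4πR² = 4π(4.34×10⁷ m)² = 2.36695×10¹⁶ m².
(b) P = σAT⁴ = 5.670×10⁻⁸×2.36695×10¹⁶×(555.1)⁴ = 1.27×10²⁰ W.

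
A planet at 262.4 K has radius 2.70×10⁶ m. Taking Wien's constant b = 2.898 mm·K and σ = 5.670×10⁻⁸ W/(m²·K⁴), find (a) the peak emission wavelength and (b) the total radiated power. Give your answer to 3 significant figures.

λ_max ≈ 11.0 μm; P ≈ 2.46×10¹⁶ W

(a) λ_max = b/T = 2.898×10⁻³/262.4 = 1.104×10⁻⁵ m = 11.0 μm.
Surface area A = 4πR² = 4π(2.70×10⁶ m)² = 9.16088×10¹³ m².
(b) P = σAT⁴ = 5.670×10⁻⁸×9.16088×10¹³×(262.4)⁴ = 2.46×10¹⁶ W.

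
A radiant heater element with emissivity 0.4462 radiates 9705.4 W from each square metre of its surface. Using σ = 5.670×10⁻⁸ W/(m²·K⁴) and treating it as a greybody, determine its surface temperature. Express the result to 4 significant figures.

I = εσT⁴, so T = (I/εσ)^(1/4) = (9705.4/(0.4462×5.670×10⁻⁸))^(1/4) = 787.0 K.

T ≈ 787.0 K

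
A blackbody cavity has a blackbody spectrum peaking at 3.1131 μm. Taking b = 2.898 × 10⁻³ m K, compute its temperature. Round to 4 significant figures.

Wien's law gives T = b/λ_max = (2.898×10⁻³ m·K)/(3.1131×10⁻⁶ m) = 930.9 K.

T ≈ 930.9 K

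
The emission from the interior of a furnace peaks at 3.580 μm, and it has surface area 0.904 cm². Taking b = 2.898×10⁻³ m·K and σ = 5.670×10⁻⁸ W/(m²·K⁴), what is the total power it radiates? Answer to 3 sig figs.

Wien's law: T = b/λ_max = 2.898×10⁻³/3.580×10⁻⁶ = 809.497 K.
Area A = 0.904 cm² = 9.04×10⁻⁵ m².
Then P = σAT⁴ = 5.670×10⁻⁸×9.04×10⁻⁵×(809.497)⁴ = 2.20 W.

P ≈ 2.20 W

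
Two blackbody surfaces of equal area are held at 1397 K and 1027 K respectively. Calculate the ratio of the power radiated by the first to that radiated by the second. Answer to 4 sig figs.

P₁/P₂ ≈ 3.424

With equal areas, P₁/P₂ = (T₁/T₂)⁴ = (1397/1027)⁴ = 3.424.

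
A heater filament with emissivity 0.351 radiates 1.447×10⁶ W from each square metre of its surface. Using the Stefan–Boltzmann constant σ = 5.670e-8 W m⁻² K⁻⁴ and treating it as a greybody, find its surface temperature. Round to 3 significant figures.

T ≈ 2.92×10³ K

I = εσT⁴, so T = (I/εσ)^(1/4) = (1.447×10⁶/(0.351×5.670×10⁻⁸))^(1/4) = 2.92×10³ K.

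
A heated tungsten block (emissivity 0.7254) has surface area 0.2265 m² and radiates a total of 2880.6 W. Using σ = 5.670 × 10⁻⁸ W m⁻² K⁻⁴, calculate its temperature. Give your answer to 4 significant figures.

T ≈ 745.7 K

Area A = 0.2265 m².
P = εσAT⁴ ⇒ T = (P/(εσA))^(1/4) = (2880.6/(0.7254×5.670×10⁻⁸×0.2265))^(1/4) = 745.7 K.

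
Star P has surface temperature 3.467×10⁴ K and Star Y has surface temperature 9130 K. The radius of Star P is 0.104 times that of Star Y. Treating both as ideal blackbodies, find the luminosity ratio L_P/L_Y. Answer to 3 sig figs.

L_P/L_Y ≈ 2.25

L ∝ R²T⁴, so L_P/L_Y = (R_P/R_Y)²(T_P/T_Y)⁴ = (0.104)² × (3.467×10⁴/9130)⁴ = 0.010816 × 207.937 = 2.25.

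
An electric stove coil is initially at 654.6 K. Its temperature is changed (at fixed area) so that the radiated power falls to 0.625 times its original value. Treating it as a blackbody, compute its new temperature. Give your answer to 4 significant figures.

T₂ ≈ 582.0 K

P ∝ T⁴, so T₂/T₁ = (P₂/P₁)^(1/4) = (0.625)^(1/4) = 0.889140.
T₂ = 654.6 × 0.889140 = 582.0 K.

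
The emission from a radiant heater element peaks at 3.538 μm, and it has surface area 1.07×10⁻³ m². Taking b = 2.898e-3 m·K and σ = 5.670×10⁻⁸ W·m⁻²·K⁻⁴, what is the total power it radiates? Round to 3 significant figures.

Wien's law: T = b/λ_max = 2.898×10⁻³/3.538×10⁻⁶ = 819.107 K.
Area A = 1.07×10⁻³ m².
Then P = σAT⁴ = 5.670×10⁻⁸×1.07×10⁻³×(819.107)⁴ = 27.3 W.

P ≈ 27.3 W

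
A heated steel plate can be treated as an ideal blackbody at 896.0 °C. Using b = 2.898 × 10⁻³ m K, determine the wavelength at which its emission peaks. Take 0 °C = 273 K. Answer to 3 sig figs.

T = 896.0 °C + 273 = 1169.0 K.
Wien's displacement law: λ_max = b/T = (2.898×10⁻³ m·K)/(1169.0 K) = 2.479×10⁻⁶ m.
That is 2.48×10³ nm, in the infrared range.

λ_max ≈ 2.48×10³ nm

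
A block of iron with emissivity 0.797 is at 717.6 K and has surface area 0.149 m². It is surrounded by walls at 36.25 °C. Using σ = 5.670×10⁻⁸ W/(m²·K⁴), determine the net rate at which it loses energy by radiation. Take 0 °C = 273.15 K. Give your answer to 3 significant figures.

Surroundings: T = 36.25 °C + 273.15 = 309.40 K.
Area A = 0.149 m².
Net radiated power P_net = εσA(T⁴ − T₀⁴) = 0.797×5.670×10⁻⁸×0.149×(717.6⁴ − 309.40⁴).
T⁴ − T₀⁴ = 2.65173×10¹¹ − 9.16392×10⁹ = 2.56009×10¹¹ K⁴, so P_net = 1.72×10³ W.

Net loss ≈ 1.72×10³ W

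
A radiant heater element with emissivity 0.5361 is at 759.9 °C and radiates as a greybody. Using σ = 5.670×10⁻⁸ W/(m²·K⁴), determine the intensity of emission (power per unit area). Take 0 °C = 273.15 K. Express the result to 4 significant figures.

I ≈ 3.462×10⁴ W/m²

T = 759.9 °C + 273.15 = 1033.05 K.
Stefan–Boltzmann: I = εσT⁴ = 0.5361 × 5.670×10⁻⁸ × (1033.05)⁴ = 3.462×10⁴ W/m².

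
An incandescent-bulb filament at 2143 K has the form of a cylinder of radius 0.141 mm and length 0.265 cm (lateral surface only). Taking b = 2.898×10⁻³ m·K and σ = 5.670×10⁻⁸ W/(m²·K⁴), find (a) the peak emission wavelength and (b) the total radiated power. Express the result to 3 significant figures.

λ_max ≈ 1.35 μm; P ≈ 2.81 W

(a) λ_max = b/T = 2.898×10⁻³/2143 = 1.352×10⁻⁶ m = 1.35 μm.
Lateral area A = 2πrL = 2π×1.41×10⁻⁴×2.65×10⁻³ = 2.34771×10⁻⁶ m².
(b) P = σAT⁴ = 5.670×10⁻⁸×2.34771×10⁻⁶×(2143)⁴ = 2.81 W.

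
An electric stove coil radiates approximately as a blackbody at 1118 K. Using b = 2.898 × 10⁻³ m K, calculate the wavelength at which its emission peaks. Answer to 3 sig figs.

λ_max ≈ 2.59×10³ nm

Wien's displacement law: λ_max = b/T = (2.898×10⁻³ m·K)/(1118 K) = 2.592×10⁻⁶ m.
That is 2.59×10³ nm, in the infrared range.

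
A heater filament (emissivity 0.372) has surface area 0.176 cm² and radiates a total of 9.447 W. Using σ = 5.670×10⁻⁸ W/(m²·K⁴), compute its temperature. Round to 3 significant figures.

Area A = 0.176 cm² = 1.76×10⁻⁵ m².
P = εσAT⁴ ⇒ T = (P/(εσA))^(1/4) = (9.447/(0.372×5.670×10⁻⁸×1.76×10⁻⁵))^(1/4) = 2.25×10³ K.

T ≈ 2.25×10³ K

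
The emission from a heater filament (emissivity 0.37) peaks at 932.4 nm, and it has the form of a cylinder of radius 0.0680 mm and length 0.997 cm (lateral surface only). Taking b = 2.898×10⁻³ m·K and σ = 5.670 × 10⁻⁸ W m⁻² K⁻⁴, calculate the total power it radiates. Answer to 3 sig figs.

P ≈ 8.34 W

Wien's law: T = b/λ_max = 2.898×10⁻³/9.324×10⁻⁷ = 3108.11 K.
Lateral area A = 2πrL = 2π×6.80×10⁻⁵×9.97×10⁻³ = 4.25975×10⁻⁶ m².
Then P = εσAT⁴ = 0.37×5.670×10⁻⁸×4.25975×10⁻⁶×(3108.11)⁴ = 8.34 W.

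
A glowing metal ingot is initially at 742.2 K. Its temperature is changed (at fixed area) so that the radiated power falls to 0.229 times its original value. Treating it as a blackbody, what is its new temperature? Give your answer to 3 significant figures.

T₂ ≈ 513 K

P ∝ T⁴, so T₂/T₁ = (P₂/P₁)^(1/4) = (0.229)^(1/4) = 0.691765.
T₂ = 742.2 × 0.691765 = 513 K.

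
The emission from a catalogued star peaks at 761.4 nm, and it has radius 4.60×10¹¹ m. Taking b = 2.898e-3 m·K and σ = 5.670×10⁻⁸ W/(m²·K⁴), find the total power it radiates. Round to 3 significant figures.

P ≈ 3.16×10³¹ W

Wien's law: T = b/λ_max = 2.898×10⁻³/7.614×10⁻⁷ = 3806.15 K.
Surface area A = 4πR² = 4π(4.60×10¹¹ m)² = 2.65904×10²⁴ m².
Then P = σAT⁴ = 5.670×10⁻⁸×2.65904×10²⁴×(3806.15)⁴ = 3.16×10³¹ W.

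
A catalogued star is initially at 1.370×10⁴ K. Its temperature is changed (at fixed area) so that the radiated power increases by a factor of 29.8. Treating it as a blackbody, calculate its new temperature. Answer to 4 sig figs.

T₂ ≈ 3.201×10⁴ K

P ∝ T⁴, so T₂/T₁ = (P₂/P₁)^(1/4) = (29.8)^(1/4) = 2.33644.
T₂ = 1.370×10⁴ × 2.33644 = 3.201×10⁴ K.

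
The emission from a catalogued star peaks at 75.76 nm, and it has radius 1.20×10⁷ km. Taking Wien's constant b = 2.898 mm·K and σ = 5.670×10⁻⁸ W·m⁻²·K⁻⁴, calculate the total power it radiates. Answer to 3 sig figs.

Wien's law: T = b/λ_max = 2.898×10⁻³/7.576×10⁻⁸ = 38252.4 K.
Surface area A = 4πR² = 4π(1.20×10¹⁰ m)² = 1.80956×10²¹ m².
Then P = σAT⁴ = 5.670×10⁻⁸×1.80956×10²¹×(38252.4)⁴ = 2.20×10³² W.

P ≈ 2.20×10³² W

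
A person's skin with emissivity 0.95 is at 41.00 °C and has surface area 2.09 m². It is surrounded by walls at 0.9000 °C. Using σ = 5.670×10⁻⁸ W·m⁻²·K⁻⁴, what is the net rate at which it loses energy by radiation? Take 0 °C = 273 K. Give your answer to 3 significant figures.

T = 41.00 °C + 273 = 314.00 K.
Surroundings: T = 0.9000 °C + 273 = 273.9000 K.
Area A = 2.09 m².
Net radiated power P_net = εσA(T⁴ − T₀⁴) = 0.95×5.670×10⁻⁸×2.09×(314.00⁴ − 273.9000⁴).
T⁴ − T₀⁴ = 9.72117×10⁹ − 5.62818×10⁹ = 4.09299×10⁹ K⁴, so P_net = 461 W.

Net loss ≈ 461 W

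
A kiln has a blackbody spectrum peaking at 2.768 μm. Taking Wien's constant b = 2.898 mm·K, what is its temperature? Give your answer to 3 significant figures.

T ≈ 1.05×10³ K

Wien's law gives T = b/λ_max = (2.898×10⁻³ m·K)/(2.768×10⁻⁶ m) = 1.05×10³ K.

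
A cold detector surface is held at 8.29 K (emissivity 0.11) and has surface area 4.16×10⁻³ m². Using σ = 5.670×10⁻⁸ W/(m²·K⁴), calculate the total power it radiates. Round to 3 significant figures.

Area A = 4.16×10⁻³ m².
P = εσAT⁴ = 0.11 × 5.670×10⁻⁸ × 4.16×10⁻³ × (8.29)⁴ = 1.23×10⁻⁷ W.

P ≈ 1.23×10⁻⁷ W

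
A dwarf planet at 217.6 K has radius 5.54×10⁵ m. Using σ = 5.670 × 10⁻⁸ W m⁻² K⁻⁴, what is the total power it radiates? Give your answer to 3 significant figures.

Surface area A = 4πR² = 4π(5.54×10⁵ m)² = 3.85682×10¹² m².
P = σAT⁴ = 5.670×10⁻⁸ × 3.85682×10¹² × (217.6)⁴ = 4.90×10¹⁴ W.

P ≈ 4.90×10¹⁴ W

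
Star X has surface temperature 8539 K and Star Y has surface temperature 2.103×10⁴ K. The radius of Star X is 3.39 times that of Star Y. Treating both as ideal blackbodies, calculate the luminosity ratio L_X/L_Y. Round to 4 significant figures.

L ∝ R²T⁴, so L_X/L_Y = (R_X/R_Y)²(T_X/T_Y)⁴ = (3.39)² × (8539/2.103×10⁴)⁴ = 11.4921 × 0.0271813 = 0.3124.

L_X/L_Y ≈ 0.3124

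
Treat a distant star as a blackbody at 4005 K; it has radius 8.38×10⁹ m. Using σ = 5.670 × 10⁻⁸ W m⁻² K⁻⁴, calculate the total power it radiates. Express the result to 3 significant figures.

Surface area A = 4πR² = 4π(8.38×10⁹ m)² = 8.82466×10²⁰ m².
P = σAT⁴ = 5.670×10⁻⁸ × 8.82466×10²⁰ × (4005)⁴ = 1.29×10²⁸ W.

P ≈ 1.29×10²⁸ W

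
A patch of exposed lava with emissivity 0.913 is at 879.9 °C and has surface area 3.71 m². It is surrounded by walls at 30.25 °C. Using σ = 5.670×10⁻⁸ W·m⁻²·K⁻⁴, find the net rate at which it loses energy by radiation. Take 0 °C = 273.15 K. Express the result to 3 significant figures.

Net loss ≈ 3.38×10⁵ W

T = 879.9 °C + 273.15 = 1153.05 K.
Surroundings: T = 30.25 °C + 273.15 = 303.40 K.
Area A = 3.71 m².
Net radiated power P_net = εσA(T⁴ − T₀⁴) = 0.913×5.670×10⁻⁸×3.71×(1153.05⁴ − 303.40⁴).
T⁴ − T₀⁴ = 1.76763×10¹² − 8.47349×10⁹ = 1.75916×10¹² K⁴, so P_net = 3.38×10⁵ W.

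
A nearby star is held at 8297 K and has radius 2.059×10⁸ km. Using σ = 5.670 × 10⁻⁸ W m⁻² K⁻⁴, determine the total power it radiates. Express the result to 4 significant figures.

Surface area A = 4πR² = 4π(2.059×10¹¹ m)² = 5.32749×10²³ m².
P = σAT⁴ = 5.670×10⁻⁸ × 5.32749×10²³ × (8297)⁴ = 1.431×10³² W.

P ≈ 1.431×10³² W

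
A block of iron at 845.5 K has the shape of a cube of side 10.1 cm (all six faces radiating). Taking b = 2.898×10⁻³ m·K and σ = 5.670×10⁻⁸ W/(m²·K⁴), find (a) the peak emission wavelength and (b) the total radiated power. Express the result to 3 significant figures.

λ_max ≈ 3.43 μm; P ≈ 1.77×10³ W

(a) λ_max = b/T = 2.898×10⁻³/845.5 = 3.428×10⁻⁶ m = 3.43 μm.
Area A = 6s² = 6×(0.101 m)² = 0.061206 m².
(b) P = σAT⁴ = 5.670×10⁻⁸×0.061206×(845.5)⁴ = 1.77×10³ W.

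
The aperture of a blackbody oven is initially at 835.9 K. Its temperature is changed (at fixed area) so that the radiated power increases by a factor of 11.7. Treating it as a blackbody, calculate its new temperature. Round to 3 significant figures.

T₂ ≈ 1.55×10³ K

P ∝ T⁴, so T₂/T₁ = (P₂/P₁)^(1/4) = (11.7)^(1/4) = 1.84947.
T₂ = 835.9 × 1.84947 = 1.55×10³ K.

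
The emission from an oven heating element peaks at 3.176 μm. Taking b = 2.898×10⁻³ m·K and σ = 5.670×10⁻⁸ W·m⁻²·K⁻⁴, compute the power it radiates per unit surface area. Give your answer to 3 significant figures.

I ≈ 3.93×10⁴ W/m²

Wien's law: T = b/λ_max = 2.898×10⁻³/3.176×10⁻⁶ = 912.469 K.
Then I = σT⁴ = 5.670×10⁻⁸×(912.469)⁴ = 3.93×10⁴ W/m².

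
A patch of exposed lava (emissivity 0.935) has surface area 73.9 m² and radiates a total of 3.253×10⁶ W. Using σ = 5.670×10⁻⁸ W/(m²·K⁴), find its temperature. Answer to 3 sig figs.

Area A = 73.9 m².
P = εσAT⁴ ⇒ T = (P/(εσA))^(1/4) = (3.253×10⁶/(0.935×5.670×10⁻⁸×73.9))^(1/4) = 955 K.

T ≈ 955 K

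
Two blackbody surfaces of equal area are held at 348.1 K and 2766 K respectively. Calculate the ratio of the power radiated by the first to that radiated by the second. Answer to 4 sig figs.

P₁/P₂ ≈ 2.508×10⁻⁴

With equal areas, P₁/P₂ = (T₁/T₂)⁴ = (348.1/2766)⁴ = 2.508×10⁻⁴.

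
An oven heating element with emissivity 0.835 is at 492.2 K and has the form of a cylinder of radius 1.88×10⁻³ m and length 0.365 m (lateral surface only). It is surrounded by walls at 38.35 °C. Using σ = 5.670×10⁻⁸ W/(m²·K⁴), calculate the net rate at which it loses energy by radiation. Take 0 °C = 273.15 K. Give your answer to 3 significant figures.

Surroundings: T = 38.35 °C + 273.15 = 311.50 K.
Lateral area A = 2πrL = 2π×1.88×10⁻³×0.365 = 4.31152×10⁻³ m².
Net radiated power P_net = εσA(T⁴ − T₀⁴) = 0.835×5.670×10⁻⁸×4.31152×10⁻³×(492.2⁴ − 311.50⁴).
T⁴ − T₀⁴ = 5.86903×10¹⁰ − 9.41526×10⁹ = 4.92750×10¹⁰ K⁴, so P_net = 10.1 W.

Net loss ≈ 10.1 W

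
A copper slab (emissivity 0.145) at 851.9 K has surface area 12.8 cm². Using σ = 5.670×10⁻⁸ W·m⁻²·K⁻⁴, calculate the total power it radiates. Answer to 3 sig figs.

Area A = 12.8 cm² = 1.28×10⁻³ m².
P = εσAT⁴ = 0.145 × 5.670×10⁻⁸ × 1.28×10⁻³ × (851.9)⁴ = 5.54 W.

P ≈ 5.54 W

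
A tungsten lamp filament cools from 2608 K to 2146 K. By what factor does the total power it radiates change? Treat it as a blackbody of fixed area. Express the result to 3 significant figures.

P ∝ T⁴, so P₂/P₁ = (T₂/T₁)⁴ = (2146/2608)⁴ = (0.822853)⁴ = 0.458.

P₂/P₁ ≈ 0.458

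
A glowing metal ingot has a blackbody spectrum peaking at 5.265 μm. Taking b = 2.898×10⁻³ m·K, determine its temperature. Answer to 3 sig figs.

Wien's law gives T = b/λ_max = (2.898×10⁻³ m·K)/(5.265×10⁻⁶ m) = 550 K.

T ≈ 550 K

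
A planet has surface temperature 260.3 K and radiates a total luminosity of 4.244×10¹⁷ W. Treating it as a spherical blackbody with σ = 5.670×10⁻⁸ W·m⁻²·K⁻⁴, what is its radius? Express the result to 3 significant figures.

L = 4πR²σT⁴ ⇒ R = √(L/(4πσT⁴)).
σT⁴ = 260.303 W/m², so R = √(4.244×10¹⁷/(4π×260.303)) = 1.14×10⁷ m.

R ≈ 1.14×10⁷ m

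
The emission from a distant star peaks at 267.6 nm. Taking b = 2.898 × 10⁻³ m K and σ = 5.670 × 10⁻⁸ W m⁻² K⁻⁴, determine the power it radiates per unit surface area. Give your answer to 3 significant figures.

I ≈ 7.80×10⁸ W/m²

Wien's law: T = b/λ_max = 2.898×10⁻³/2.676×10⁻⁷ = 10829.6 K.
Then I = σT⁴ = 5.670×10⁻⁸×(10829.6)⁴ = 7.80×10⁸ W/m².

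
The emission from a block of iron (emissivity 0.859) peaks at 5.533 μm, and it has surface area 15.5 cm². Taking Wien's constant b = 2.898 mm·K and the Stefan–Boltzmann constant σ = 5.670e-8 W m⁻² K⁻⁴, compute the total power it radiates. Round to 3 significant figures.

Wien's law: T = b/λ_max = 2.898×10⁻³/5.533×10⁻⁶ = 523.766 K.
Area A = 15.5 cm² = 1.55×10⁻³ m².
Then P = εσAT⁴ = 0.859×5.670×10⁻⁸×1.55×10⁻³×(523.766)⁴ = 5.68 W.

P ≈ 5.68 W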